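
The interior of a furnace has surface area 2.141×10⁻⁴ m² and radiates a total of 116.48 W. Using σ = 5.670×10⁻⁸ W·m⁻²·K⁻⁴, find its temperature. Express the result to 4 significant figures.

T ≈ 1760 K

Area A = 2.141×10⁻⁴ m².
P = σAT⁴ ⇒ T = (P/(σA))^(1/4) = (116.48/(5.670×10⁻⁸×2.141×10⁻⁴))^(1/4) = 1760 K.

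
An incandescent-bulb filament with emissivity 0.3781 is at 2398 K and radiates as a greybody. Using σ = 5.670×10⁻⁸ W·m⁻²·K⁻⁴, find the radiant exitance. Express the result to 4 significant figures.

Stefan–Boltzmann: I = εσT⁴ = 0.3781 × 5.670×10⁻⁸ × (2398)⁴ = 7.089×10⁵ W/m².

I ≈ 7.089×10⁵ W/m²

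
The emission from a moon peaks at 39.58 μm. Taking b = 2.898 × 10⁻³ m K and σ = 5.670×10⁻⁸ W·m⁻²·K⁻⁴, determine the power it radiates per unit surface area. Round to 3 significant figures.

Wien's law: T = b/λ_max = 2.898×10⁻³/3.958×10⁻⁵ = 73.2188 K.
Then I = σT⁴ = 5.670×10⁻⁸×(73.2188)⁴ = 1.63 W/m².

I ≈ 1.63 W/m²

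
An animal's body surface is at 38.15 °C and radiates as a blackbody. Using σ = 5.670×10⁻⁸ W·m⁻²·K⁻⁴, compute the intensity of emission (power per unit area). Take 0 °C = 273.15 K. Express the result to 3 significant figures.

I ≈ 532 W/m²

T = 38.15 °C + 273.15 = 311.30 K.
Stefan–Boltzmann: I = σT⁴ = 5.670×10⁻⁸ × (311.30)⁴ = 532 W/m².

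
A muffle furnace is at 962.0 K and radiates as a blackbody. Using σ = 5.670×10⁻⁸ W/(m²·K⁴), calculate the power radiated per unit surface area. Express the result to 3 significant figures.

Stefan–Boltzmann: I = σT⁴ = 5.670×10⁻⁸ × (962.0)⁴ = 4.86×10⁴ W/m².

I ≈ 4.86×10⁴ W/m²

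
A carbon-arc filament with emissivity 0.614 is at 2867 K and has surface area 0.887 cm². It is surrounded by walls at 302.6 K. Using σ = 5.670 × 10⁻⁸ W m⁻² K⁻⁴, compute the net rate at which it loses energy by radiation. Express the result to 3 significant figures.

Area A = 0.887 cm² = 8.87×10⁻⁵ m².
Net radiated power P_net = εσA(T⁴ − T₀⁴) = 0.614×5.670×10⁻⁸×8.87×10⁻⁵×(2867⁴ − 302.6⁴).
T⁴ − T₀⁴ = 6.75633×10¹³ − 8.38447×10⁹ = 6.75549×10¹³ K⁴, so P_net = 209 W.

Net loss ≈ 209 W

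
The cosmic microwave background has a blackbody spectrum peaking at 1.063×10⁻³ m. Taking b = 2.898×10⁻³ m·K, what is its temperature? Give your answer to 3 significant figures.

T ≈ 2.73 K

Wien's law gives T = b/λ_max = (2.898×10⁻³ m·K)/(1.063×10⁻³ m) = 2.73 K.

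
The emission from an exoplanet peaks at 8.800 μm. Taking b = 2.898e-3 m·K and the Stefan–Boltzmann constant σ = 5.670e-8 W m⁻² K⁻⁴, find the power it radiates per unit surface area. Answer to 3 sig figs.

I ≈ 667 W/m²

Wien's law: T = b/λ_max = 2.898×10⁻³/8.800×10⁻⁶ = 329.318 K.
Then I = σT⁴ = 5.670×10⁻⁸×(329.318)⁴ = 667 W/m².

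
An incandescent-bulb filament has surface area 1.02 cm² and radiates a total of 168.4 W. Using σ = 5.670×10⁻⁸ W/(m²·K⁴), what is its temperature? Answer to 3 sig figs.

T ≈ 2.32×10³ K

Area A = 1.02 cm² = 1.02×10⁻⁴ m².
P = σAT⁴ ⇒ T = (P/(σA))^(1/4) = (168.4/(5.670×10⁻⁸×1.02×10⁻⁴))^(1/4) = 2.32×10³ K.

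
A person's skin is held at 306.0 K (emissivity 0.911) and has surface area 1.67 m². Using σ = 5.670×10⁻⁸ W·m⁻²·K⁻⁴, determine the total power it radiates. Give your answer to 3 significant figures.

P ≈ 756 W

Area A = 1.67 m².
P = εσAT⁴ = 0.911 × 5.670×10⁻⁸ × 1.67 × (306.0)⁴ = 756 W.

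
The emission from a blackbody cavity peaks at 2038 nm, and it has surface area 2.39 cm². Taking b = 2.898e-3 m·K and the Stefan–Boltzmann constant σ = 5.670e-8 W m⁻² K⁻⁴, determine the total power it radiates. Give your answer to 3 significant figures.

P ≈ 55.4 W

Wien's law: T = b/λ_max = 2.898×10⁻³/2.038×10⁻⁶ = 1421.98 K.
Area A = 2.39 cm² = 2.39×10⁻⁴ m².
Then P = σAT⁴ = 5.670×10⁻⁸×2.39×10⁻⁴×(1421.98)⁴ = 55.4 W.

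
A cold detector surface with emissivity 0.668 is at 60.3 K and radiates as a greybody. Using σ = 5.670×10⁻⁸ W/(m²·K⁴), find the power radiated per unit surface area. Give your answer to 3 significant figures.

Stefan–Boltzmann: I = εσT⁴ = 0.668 × 5.670×10⁻⁸ × (60.3)⁴ = 0.501 W/m².

I ≈ 0.501 W/m²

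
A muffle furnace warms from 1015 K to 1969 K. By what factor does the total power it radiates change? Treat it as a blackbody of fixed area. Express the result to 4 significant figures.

P₂/P₁ ≈ 14.16

P ∝ T⁴, so P₂/P₁ = (T₂/T₁)⁴ = (1969/1015)⁴ = (1.93990)⁴ = 14.16.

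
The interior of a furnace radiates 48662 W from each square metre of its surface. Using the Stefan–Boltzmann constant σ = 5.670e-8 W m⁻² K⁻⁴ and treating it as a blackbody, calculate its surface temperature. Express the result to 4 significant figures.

T ≈ 962.5 K

I = σT⁴, so T = (I/σ)^(1/4) = (48662/(5.670×10⁻⁸))^(1/4) = 962.5 K.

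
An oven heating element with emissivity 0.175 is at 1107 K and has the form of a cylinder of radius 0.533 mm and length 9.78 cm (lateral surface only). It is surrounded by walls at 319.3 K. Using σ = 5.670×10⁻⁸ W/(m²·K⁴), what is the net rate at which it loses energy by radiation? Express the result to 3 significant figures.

Lateral area A = 2πrL = 2π×5.33×10⁻⁴×0.0978 = 3.27526×10⁻⁴ m².
Net radiated power P_net = εσA(T⁴ − T₀⁴) = 0.175×5.670×10⁻⁸×3.27526×10⁻⁴×(1107⁴ − 319.3⁴).
T⁴ − T₀⁴ = 1.50173×10¹² − 1.03943×10¹⁰ = 1.49134×10¹² K⁴, so P_net = 4.85 W.

Net loss ≈ 4.85 W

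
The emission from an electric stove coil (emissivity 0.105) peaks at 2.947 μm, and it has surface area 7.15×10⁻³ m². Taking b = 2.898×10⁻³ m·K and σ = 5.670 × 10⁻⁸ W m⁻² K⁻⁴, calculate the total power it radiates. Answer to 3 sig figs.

Wien's law: T = b/λ_max = 2.898×10⁻³/2.947×10⁻⁶ = 983.373 K.
Area A = 7.15×10⁻³ m².
Then P = εσAT⁴ = 0.105×5.670×10⁻⁸×7.15×10⁻³×(983.373)⁴ = 39.8 W.

P ≈ 39.8 W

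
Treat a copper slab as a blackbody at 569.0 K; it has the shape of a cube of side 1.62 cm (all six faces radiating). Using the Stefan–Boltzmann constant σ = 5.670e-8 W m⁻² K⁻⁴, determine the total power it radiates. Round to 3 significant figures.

P ≈ 9.36 W

Area A = 6s² = 6×(0.0162 m)² = 1.57464×10⁻³ m².
P = σAT⁴ = 5.670×10⁻⁸ × 1.57464×10⁻³ × (569.0)⁴ = 9.36 W.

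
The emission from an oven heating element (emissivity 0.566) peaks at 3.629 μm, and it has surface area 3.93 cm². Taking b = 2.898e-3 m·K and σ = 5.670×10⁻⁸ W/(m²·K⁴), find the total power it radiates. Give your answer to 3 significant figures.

P ≈ 5.13 W

Wien's law: T = b/λ_max = 2.898×10⁻³/3.629×10⁻⁶ = 798.567 K.
Area A = 3.93 cm² = 3.93×10⁻⁴ m².
Then P = εσAT⁴ = 0.566×5.670×10⁻⁸×3.93×10⁻⁴×(798.567)⁴ = 5.13 W.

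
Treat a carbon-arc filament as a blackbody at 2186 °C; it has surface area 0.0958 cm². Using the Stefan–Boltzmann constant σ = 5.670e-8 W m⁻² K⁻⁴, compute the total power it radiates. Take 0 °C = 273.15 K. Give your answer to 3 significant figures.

P ≈ 19.9 W

T = 2186 °C + 273.15 = 2459.15 K.
Area A = 0.0958 cm² = 9.58×10⁻⁶ m².
P = σAT⁴ = 5.670×10⁻⁸ × 9.58×10⁻⁶ × (2459.15)⁴ = 19.9 W.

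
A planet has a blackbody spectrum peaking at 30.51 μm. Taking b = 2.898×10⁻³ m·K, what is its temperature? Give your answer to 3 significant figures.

Wien's law gives T = b/λ_max = (2.898×10⁻³ m·K)/(3.051×10⁻⁵ m) = 95.0 K.

T ≈ 95.0 K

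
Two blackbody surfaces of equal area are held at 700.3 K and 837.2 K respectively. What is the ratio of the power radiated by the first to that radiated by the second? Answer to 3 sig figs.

With equal areas, P₁/P₂ = (T₁/T₂)⁴ = (700.3/837.2)⁴ = 0.490.

P₁/P₂ ≈ 0.490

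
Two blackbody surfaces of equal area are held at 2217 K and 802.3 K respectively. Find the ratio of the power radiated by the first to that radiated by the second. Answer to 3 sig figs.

With equal areas, P₁/P₂ = (T₁/T₂)⁴ = (2217/802.3)⁴ = 58.3.

P₁/P₂ ≈ 58.3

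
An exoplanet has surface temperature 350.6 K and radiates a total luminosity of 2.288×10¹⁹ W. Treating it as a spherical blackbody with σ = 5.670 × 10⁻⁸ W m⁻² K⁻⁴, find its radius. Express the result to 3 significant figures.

R ≈ 4.61×10⁷ m

L = 4πR²σT⁴ ⇒ R = √(L/(4πσT⁴)).
σT⁴ = 856.704 W/m², so R = √(2.288×10¹⁹/(4π×856.704)) = 4.61×10⁷ m.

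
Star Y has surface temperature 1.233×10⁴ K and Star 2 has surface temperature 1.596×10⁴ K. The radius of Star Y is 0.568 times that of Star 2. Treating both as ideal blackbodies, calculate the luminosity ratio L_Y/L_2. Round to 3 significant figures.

L ∝ R²T⁴, so L_Y/L_2 = (R_Y/R_2)²(T_Y/T_2)⁴ = (0.568)² × (1.233×10⁴/1.596×10⁴)⁴ = 0.322624 × 0.356222 = 0.115.

L_Y/L_2 ≈ 0.115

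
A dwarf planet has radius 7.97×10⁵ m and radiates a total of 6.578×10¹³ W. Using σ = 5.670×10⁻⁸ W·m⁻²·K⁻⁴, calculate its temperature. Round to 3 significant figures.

T ≈ 110 K

Surface area A = 4πR² = 4π(7.97×10⁵ m)² = 7.98227×10¹² m².
P = σAT⁴ ⇒ T = (P/(σA))^(1/4) = (6.578×10¹³/(5.670×10⁻⁸×7.98227×10¹²))^(1/4) = 110 K.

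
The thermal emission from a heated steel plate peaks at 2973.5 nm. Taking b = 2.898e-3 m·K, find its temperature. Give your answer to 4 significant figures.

T ≈ 974.6 K

Wien's law gives T = b/λ_max = (2.898×10⁻³ m·K)/(2.9735×10⁻⁶ m) = 974.6 K.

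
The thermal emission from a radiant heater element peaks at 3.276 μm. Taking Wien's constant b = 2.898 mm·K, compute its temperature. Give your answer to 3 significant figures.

Wien's law gives T = b/λ_max = (2.898×10⁻³ m·K)/(3.276×10⁻⁶ m) = 885 K.

T ≈ 885 K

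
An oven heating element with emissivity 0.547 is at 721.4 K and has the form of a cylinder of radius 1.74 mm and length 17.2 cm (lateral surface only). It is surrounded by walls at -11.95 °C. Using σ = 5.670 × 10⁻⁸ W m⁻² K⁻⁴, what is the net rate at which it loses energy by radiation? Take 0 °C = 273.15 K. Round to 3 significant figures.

Net loss ≈ 15.5 W

Surroundings: T = -11.95 °C + 273.15 = 261.20 K.
Lateral area A = 2πrL = 2π×1.74×10⁻³×0.172 = 1.88043×10⁻³ m².
Net radiated power P_net = εσA(T⁴ − T₀⁴) = 0.547×5.670×10⁻⁸×1.88043×10⁻³×(721.4⁴ − 261.20⁴).
T⁴ − T₀⁴ = 2.70835×10¹¹ − 4.65471×10⁹ = 2.66180×10¹¹ K⁴, so P_net = 15.5 W.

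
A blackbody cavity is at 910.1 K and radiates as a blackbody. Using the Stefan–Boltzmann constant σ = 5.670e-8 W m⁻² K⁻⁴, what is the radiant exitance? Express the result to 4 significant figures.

Stefan–Boltzmann: I = σT⁴ = 5.670×10⁻⁸ × (910.1)⁴ = 3.890×10⁴ W/m².

I ≈ 3.890×10⁴ W/m²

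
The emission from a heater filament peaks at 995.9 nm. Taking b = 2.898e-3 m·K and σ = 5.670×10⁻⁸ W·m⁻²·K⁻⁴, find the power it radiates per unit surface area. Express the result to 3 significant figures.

Wien's law: T = b/λ_max = 2.898×10⁻³/9.959×10⁻⁷ = 2909.93 K.
Then I = σT⁴ = 5.670×10⁻⁸×(2909.93)⁴ = 4.07×10⁶ W/m².

I ≈ 4.07×10⁶ W/m²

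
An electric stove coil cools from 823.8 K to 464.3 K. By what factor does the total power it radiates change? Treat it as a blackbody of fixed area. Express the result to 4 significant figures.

P ∝ T⁴, so P₂/P₁ = (T₂/T₁)⁴ = (464.3/823.8)⁴ = (0.563608)⁴ = 0.1009.

P₂/P₁ ≈ 0.1009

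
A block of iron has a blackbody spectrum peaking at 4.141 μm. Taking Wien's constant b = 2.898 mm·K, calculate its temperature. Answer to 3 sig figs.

T ≈ 700 K

Wien's law gives T = b/λ_max = (2.898×10⁻³ m·K)/(4.141×10⁻⁶ m) = 700 K.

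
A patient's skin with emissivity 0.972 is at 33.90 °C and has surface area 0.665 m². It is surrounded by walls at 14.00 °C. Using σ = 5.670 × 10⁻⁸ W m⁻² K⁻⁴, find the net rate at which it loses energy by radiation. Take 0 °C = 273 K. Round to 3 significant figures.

Net loss ≈ 76.5 W

T = 33.90 °C + 273 = 306.90 K.
Surroundings: T = 14.00 °C + 273 = 287.00 K.
Area A = 0.665 m².
Net radiated power P_net = εσA(T⁴ − T₀⁴) = 0.972×5.670×10⁻⁸×0.665×(306.90⁴ − 287.00⁴).
T⁴ − T₀⁴ = 8.87131×10⁹ − 6.78465×10⁹ = 2.08666×10⁹ K⁴, so P_net = 76.5 W.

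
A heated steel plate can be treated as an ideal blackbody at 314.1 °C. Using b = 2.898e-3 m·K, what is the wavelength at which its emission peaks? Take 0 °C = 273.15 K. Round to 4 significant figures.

λ_max ≈ 4.935 μm

T = 314.1 °C + 273.15 = 587.25 K.
Wien's displacement law: λ_max = b/T = (2.898×10⁻³ m·K)/(587.25 K) = 4.9349×10⁻⁶ m.
That is 4.935 μm, in the infrared range.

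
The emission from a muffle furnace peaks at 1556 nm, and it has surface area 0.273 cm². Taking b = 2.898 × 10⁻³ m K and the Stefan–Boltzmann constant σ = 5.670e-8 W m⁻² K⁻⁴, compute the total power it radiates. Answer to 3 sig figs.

P ≈ 18.6 W

Wien's law: T = b/λ_max = 2.898×10⁻³/1.556×10⁻⁶ = 1862.47 K.
Area A = 0.273 cm² = 2.73×10⁻⁵ m².
Then P = σAT⁴ = 5.670×10⁻⁸×2.73×10⁻⁵×(1862.47)⁴ = 18.6 W.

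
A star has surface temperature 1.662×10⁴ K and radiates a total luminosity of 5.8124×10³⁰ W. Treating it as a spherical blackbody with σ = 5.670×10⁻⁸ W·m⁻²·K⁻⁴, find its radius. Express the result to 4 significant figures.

R ≈ 1.034×10¹⁰ m

L = 4πR²σT⁴ ⇒ R = √(L/(4πσT⁴)).
σT⁴ = 4.32621×10⁹ W/m², so R = √(5.8124×10³⁰/(4π×4.32621×10⁹)) = 1.034×10¹⁰ m.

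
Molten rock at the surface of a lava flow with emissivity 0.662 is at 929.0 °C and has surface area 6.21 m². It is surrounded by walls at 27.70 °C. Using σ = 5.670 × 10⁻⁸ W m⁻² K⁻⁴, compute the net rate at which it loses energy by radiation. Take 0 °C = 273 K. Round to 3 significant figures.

Net loss ≈ 4.85×10⁵ W

T = 929.0 °C + 273 = 1202.0 K.
Surroundings: T = 27.70 °C + 273 = 300.70 K.
Area A = 6.21 m².
Net radiated power P_net = εσA(T⁴ − T₀⁴) = 0.662×5.670×10⁻⁸×6.21×(1202.0⁴ − 300.70⁴).
T⁴ − T₀⁴ = 2.08746×10¹² − 8.17587×10⁹ = 2.07928×10¹² K⁴, so P_net = 4.85×10⁵ W.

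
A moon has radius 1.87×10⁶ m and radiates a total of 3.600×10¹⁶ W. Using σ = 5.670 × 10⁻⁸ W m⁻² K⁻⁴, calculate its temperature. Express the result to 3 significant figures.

T ≈ 347 K

Surface area A = 4πR² = 4π(1.87×10⁶ m)² = 4.39433×10¹³ m².
P = σAT⁴ ⇒ T = (P/(σA))^(1/4) = (3.600×10¹⁶/(5.670×10⁻⁸×4.39433×10¹³))^(1/4) = 347 K.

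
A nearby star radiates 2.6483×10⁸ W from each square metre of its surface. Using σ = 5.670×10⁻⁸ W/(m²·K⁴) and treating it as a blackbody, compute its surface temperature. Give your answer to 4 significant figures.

I = σT⁴, so T = (I/σ)^(1/4) = (2.6483×10⁸/(5.670×10⁻⁸))^(1/4) = 8267 K.

T ≈ 8267 K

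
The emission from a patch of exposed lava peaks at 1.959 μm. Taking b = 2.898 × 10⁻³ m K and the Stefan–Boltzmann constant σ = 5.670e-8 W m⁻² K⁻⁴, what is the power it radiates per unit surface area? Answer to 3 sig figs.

Wien's law: T = b/λ_max = 2.898×10⁻³/1.959×10⁻⁶ = 1479.33 K.
Then I = σT⁴ = 5.670×10⁻⁸×(1479.33)⁴ = 2.72×10⁵ W/m².

I ≈ 2.72×10⁵ W/m²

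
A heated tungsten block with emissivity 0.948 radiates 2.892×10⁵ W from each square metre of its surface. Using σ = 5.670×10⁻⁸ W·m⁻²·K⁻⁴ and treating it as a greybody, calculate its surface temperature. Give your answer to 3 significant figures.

I = εσT⁴, so T = (I/εσ)^(1/4) = (2.892×10⁵/(0.948×5.670×10⁻⁸))^(1/4) = 1.52×10³ K.

T ≈ 1.52×10³ K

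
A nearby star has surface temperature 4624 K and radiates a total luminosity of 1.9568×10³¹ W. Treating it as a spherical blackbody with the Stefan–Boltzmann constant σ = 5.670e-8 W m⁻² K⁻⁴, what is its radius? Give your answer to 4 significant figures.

R ≈ 2.451×10¹¹ m

L = 4πR²σT⁴ ⇒ R = √(L/(4πσT⁴)).
σT⁴ = 2.59212×10⁷ W/m², so R = √(1.9568×10³¹/(4π×2.59212×10⁷)) = 2.451×10¹¹ m.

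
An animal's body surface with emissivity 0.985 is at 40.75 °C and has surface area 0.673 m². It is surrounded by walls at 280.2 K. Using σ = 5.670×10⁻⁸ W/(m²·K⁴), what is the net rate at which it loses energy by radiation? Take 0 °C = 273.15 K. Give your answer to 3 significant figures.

Net loss ≈ 133 W

T = 40.75 °C + 273.15 = 313.90 K.
Area A = 0.673 m².
Net radiated power P_net = εσA(T⁴ − T₀⁴) = 0.985×5.670×10⁻⁸×0.673×(313.90⁴ − 280.2⁴).
T⁴ − T₀⁴ = 9.70879×10⁹ − 6.16414×10⁹ = 3.54465×10⁹ K⁴, so P_net = 133 W.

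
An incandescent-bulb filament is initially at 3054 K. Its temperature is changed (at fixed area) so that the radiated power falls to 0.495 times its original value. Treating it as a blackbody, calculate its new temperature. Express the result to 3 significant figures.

T₂ ≈ 2.56×10³ K

P ∝ T⁴, so T₂/T₁ = (P₂/P₁)^(1/4) = (0.495)^(1/4) = 0.838786.
T₂ = 3054 × 0.838786 = 2.56×10³ K.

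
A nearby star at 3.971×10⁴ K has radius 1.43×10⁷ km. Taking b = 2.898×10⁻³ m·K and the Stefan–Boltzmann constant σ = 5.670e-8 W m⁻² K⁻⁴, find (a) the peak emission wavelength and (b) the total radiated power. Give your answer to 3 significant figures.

(a) λ_max = b/T = 2.898×10⁻³/3.971×10⁴ = 7.298×10⁻⁸ m = 73.0 nm.
Surface area A = 4πR² = 4π(1.43×10¹⁰ m)² = 2.56970×10²¹ m².
(b) P = σAT⁴ = 5.670×10⁻⁸×2.56970×10²¹×(3.971×10⁴)⁴ = 3.62×10³² W.

λ_max ≈ 73.0 nm; P ≈ 3.62×10³² W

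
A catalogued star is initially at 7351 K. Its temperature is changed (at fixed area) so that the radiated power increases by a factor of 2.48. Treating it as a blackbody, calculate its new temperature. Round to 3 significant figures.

P ∝ T⁴, so T₂/T₁ = (P₂/P₁)^(1/4) = (2.48)^(1/4) = 1.25491.
T₂ = 7351 × 1.25491 = 9.22×10³ K.

T₂ ≈ 9.22×10³ K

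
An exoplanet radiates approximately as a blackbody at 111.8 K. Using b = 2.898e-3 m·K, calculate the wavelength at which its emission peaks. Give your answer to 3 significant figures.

λ_max ≈ 25.9 μm

Wien's displacement law: λ_max = b/T = (2.898×10⁻³ m·K)/(111.8 K) = 2.592×10⁻⁵ m.
That is 25.9 μm, in the infrared range.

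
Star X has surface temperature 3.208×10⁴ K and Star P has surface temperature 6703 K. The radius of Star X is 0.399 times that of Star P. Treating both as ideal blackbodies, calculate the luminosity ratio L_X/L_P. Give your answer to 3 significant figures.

L ∝ R²T⁴, so L_X/L_P = (R_X/R_P)²(T_X/T_P)⁴ = (0.399)² × (3.208×10⁴/6703)⁴ = 0.159201 × 524.639 = 83.5.

L_X/L_P ≈ 83.5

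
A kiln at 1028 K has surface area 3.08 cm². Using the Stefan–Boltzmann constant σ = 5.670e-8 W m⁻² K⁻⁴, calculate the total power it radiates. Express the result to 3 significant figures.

P ≈ 19.5 W

Area A = 3.08 cm² = 3.08×10⁻⁴ m².
P = σAT⁴ = 5.670×10⁻⁸ × 3.08×10⁻⁴ × (1028)⁴ = 19.5 W.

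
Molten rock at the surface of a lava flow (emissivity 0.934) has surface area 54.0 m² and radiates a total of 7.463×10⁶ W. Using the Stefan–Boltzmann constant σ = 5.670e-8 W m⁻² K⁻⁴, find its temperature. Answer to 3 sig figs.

T ≈ 1.27×10³ K

Area A = 54.0 m².
P = εσAT⁴ ⇒ T = (P/(εσA))^(1/4) = (7.463×10⁶/(0.934×5.670×10⁻⁸×54.0))^(1/4) = 1.27×10³ K.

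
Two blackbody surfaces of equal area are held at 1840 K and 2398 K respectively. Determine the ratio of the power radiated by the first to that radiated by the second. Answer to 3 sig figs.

With equal areas, P₁/P₂ = (T₁/T₂)⁴ = (1840/2398)⁴ = 0.347.

P₁/P₂ ≈ 0.347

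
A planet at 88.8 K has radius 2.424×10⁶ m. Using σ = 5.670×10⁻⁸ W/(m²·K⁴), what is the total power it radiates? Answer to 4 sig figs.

Surface area A = 4πR² = 4π(2.424×10⁶ m)² = 7.38372×10¹³ m².
P = σAT⁴ = 5.670×10⁻⁸ × 7.38372×10¹³ × (88.8)⁴ = 2.603×10¹⁴ W.

P ≈ 2.603×10¹⁴ W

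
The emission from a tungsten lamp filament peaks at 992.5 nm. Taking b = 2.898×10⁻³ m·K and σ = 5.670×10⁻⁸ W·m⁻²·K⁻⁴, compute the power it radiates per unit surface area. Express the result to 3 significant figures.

I ≈ 4.12×10⁶ W/m²

Wien's law: T = b/λ_max = 2.898×10⁻³/9.925×10⁻⁷ = 2919.90 K.
Then I = σT⁴ = 5.670×10⁻⁸×(2919.90)⁴ = 4.12×10⁶ W/m².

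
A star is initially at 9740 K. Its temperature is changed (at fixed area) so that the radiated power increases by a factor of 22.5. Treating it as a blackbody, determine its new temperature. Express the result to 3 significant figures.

P ∝ T⁴, so T₂/T₁ = (P₂/P₁)^(1/4) = (22.5)^(1/4) = 2.17794.
T₂ = 9740 × 2.17794 = 2.12×10⁴ K.

T₂ ≈ 2.12×10⁴ K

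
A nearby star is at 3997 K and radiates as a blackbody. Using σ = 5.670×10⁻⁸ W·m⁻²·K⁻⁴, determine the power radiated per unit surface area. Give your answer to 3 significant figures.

Stefan–Boltzmann: I = σT⁴ = 5.670×10⁻⁸ × (3997)⁴ = 1.45×10⁷ W/m².

I ≈ 1.45×10⁷ W/m²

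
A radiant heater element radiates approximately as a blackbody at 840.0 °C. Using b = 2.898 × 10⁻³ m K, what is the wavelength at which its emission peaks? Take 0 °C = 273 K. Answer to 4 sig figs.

λ_max ≈ 2.604 μm

T = 840.0 °C + 273 = 1113.0 K.
Wien's displacement law: λ_max = b/T = (2.898×10⁻³ m·K)/(1113.0 K) = 2.6038×10⁻⁶ m.
That is 2.604 μm, in the infrared range.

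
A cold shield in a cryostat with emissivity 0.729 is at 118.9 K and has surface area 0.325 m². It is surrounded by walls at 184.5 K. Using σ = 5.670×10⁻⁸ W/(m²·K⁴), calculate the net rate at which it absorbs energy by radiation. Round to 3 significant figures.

Area A = 0.325 m².
Net radiated power P_net = εσA(T⁴ − T₀⁴) = 0.729×5.670×10⁻⁸×0.325×(118.9⁴ − 184.5⁴).
T⁴ − T₀⁴ = 1.99861×10⁸ − 1.15874×10⁹ = -9.58879×10⁸ K⁴, so P_net = -12.9 W — negative, meaning a net gain of 12.9 W.

Net gain ≈ 12.9 W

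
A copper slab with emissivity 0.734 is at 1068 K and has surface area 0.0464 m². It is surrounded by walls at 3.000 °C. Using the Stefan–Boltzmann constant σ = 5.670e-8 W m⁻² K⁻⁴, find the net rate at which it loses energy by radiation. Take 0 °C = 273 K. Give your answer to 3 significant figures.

Surroundings: T = 3.000 °C + 273 = 276.000 K.
Area A = 0.0464 m².
Net radiated power P_net = εσA(T⁴ − T₀⁴) = 0.734×5.670×10⁻⁸×0.0464×(1068⁴ − 276.000⁴).
T⁴ − T₀⁴ = 1.30102×10¹² − 5.80278×10⁹ = 1.29522×10¹² K⁴, so P_net = 2.50×10³ W.

Net loss ≈ 2.50×10³ W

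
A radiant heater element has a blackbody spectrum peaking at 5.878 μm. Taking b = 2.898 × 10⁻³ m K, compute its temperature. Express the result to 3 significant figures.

T ≈ 493 K

Wien's law gives T = b/λ_max = (2.898×10⁻³ m·K)/(5.878×10⁻⁶ m) = 493 K.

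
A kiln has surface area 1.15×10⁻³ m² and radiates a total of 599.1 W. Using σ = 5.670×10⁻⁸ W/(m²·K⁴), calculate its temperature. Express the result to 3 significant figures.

Area A = 1.15×10⁻³ m².
P = σAT⁴ ⇒ T = (P/(σA))^(1/4) = (599.1/(5.670×10⁻⁸×1.15×10⁻³))^(1/4) = 1.74×10³ K.

T ≈ 1.74×10³ K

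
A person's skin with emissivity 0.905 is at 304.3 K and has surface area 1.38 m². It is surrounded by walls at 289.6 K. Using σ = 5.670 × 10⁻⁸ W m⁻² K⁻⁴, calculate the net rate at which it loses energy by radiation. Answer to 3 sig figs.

Net loss ≈ 109 W

Area A = 1.38 m².
Net radiated power P_net = εσA(T⁴ − T₀⁴) = 0.905×5.670×10⁻⁸×1.38×(304.3⁴ − 289.6⁴).
T⁴ − T₀⁴ = 8.57448×10⁹ − 7.03387×10⁹ = 1.54061×10⁹ K⁴, so P_net = 109 W.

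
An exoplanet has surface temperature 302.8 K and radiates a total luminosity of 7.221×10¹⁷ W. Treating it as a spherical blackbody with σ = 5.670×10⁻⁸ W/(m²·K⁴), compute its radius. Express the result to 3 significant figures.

R ≈ 1.10×10⁷ m

L = 4πR²σT⁴ ⇒ R = √(L/(4πσT⁴)).
σT⁴ = 476.658 W/m², so R = √(7.221×10¹⁷/(4π×476.658)) = 1.10×10⁷ m.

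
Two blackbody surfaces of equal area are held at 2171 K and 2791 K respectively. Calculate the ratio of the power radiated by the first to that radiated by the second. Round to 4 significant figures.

P₁/P₂ ≈ 0.3661

With equal areas, P₁/P₂ = (T₁/T₂)⁴ = (2171/2791)⁴ = 0.3661.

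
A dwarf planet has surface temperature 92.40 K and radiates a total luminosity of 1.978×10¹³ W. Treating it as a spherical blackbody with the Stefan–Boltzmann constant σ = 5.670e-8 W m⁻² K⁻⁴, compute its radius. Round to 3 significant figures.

R ≈ 6.17×10⁵ m

L = 4πR²σT⁴ ⇒ R = √(L/(4πσT⁴)).
σT⁴ = 4.13305 W/m², so R = √(1.978×10¹³/(4π×4.13305)) = 6.17×10⁵ m.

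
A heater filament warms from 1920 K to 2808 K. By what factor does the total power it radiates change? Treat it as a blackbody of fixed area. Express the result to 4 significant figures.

P₂/P₁ ≈ 4.575

P ∝ T⁴, so P₂/P₁ = (T₂/T₁)⁴ = (2808/1920)⁴ = (1.46250)⁴ = 4.575.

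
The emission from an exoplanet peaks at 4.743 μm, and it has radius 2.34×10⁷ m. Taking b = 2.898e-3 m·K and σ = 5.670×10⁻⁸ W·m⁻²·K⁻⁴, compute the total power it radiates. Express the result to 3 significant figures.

Wien's law: T = b/λ_max = 2.898×10⁻³/4.743×10⁻⁶ = 611.006 K.
Surface area A = 4πR² = 4π(2.34×10⁷ m)² = 6.88084×10¹⁵ m².
Then P = σAT⁴ = 5.670×10⁻⁸×6.88084×10¹⁵×(611.006)⁴ = 5.44×10¹⁹ W.

P ≈ 5.44×10¹⁹ W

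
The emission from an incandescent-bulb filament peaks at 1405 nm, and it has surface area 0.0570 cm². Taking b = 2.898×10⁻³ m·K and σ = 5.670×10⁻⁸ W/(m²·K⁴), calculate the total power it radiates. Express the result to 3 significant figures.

P ≈ 5.85 W

Wien's law: T = b/λ_max = 2.898×10⁻³/1.405×10⁻⁶ = 2062.63 K.
Area A = 0.0570 cm² = 5.70×10⁻⁶ m².
Then P = σAT⁴ = 5.670×10⁻⁸×5.70×10⁻⁶×(2062.63)⁴ = 5.85 W.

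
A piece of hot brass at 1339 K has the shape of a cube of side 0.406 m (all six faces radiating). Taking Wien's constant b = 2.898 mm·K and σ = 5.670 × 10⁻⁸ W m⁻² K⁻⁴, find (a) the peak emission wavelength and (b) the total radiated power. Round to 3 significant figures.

(a) λ_max = b/T = 2.898×10⁻³/1339 = 2.164×10⁻⁶ m = 2.16 μm.
Area A = 6s² = 6×(0.406 m)² = 0.989016 m².
(b) P = σAT⁴ = 5.670×10⁻⁸×0.989016×(1339)⁴ = 1.80×10⁵ W.

λ_max ≈ 2.16 μm; P ≈ 1.80×10⁵ W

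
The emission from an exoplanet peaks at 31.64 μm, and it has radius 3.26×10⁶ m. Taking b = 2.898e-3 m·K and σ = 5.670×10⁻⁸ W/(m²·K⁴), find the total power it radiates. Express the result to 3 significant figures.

P ≈ 5.33×10¹⁴ W

Wien's law: T = b/λ_max = 2.898×10⁻³/3.164×10⁻⁵ = 91.5929 K.
Surface area A = 4πR² = 4π(3.26×10⁶ m)² = 1.33550×10¹⁴ m².
Then P = σAT⁴ = 5.670×10⁻⁸×1.33550×10¹⁴×(91.5929)⁴ = 5.33×10¹⁴ W.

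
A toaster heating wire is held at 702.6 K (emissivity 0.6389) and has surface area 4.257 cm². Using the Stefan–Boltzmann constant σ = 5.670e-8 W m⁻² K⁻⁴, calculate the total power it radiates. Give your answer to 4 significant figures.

Area A = 4.257 cm² = 4.257×10⁻⁴ m².
P = εσAT⁴ = 0.6389 × 5.670×10⁻⁸ × 4.257×10⁻⁴ × (702.6)⁴ = 3.758 W.

P ≈ 3.758 W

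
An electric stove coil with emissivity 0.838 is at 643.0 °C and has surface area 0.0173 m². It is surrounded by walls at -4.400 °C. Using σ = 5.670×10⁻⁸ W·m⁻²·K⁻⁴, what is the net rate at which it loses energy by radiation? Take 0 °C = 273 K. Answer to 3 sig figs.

T = 643.0 °C + 273 = 916.0 K.
Surroundings: T = -4.400 °C + 273 = 268.600 K.
Area A = 0.0173 m².
Net radiated power P_net = εσA(T⁴ − T₀⁴) = 0.838×5.670×10⁻⁸×0.0173×(916.0⁴ − 268.600⁴).
T⁴ − T₀⁴ = 7.04015×10¹¹ − 5.20504×10⁹ = 6.98810×10¹¹ K⁴, so P_net = 574 W.

Net loss ≈ 574 W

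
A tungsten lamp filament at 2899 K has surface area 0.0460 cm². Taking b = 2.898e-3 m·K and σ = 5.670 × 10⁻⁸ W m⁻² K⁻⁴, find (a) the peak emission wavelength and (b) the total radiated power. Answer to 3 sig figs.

(a) λ_max = b/T = 2.898×10⁻³/2899 = 9.997×10⁻⁷ m = 1.00 μm.
Area A = 0.0460 cm² = 4.60×10⁻⁶ m².
(b) P = σAT⁴ = 5.670×10⁻⁸×4.60×10⁻⁶×(2899)⁴ = 18.4 W.

λ_max ≈ 1.00 μm; P ≈ 18.4 W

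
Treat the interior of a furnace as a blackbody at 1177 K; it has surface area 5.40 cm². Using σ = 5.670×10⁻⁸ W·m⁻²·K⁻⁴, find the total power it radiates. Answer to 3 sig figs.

Area A = 5.40 cm² = 5.40×10⁻⁴ m².
P = σAT⁴ = 5.670×10⁻⁸ × 5.40×10⁻⁴ × (1177)⁴ = 58.8 W.

P ≈ 58.8 W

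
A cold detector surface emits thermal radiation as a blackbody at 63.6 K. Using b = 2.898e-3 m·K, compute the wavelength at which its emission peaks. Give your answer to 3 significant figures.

Wien's displacement law: λ_max = b/T = (2.898×10⁻³ m·K)/(63.6 K) = 4.557×10⁻⁵ m.
That is 45.6 μm, in the infrared range.

λ_max ≈ 45.6 μm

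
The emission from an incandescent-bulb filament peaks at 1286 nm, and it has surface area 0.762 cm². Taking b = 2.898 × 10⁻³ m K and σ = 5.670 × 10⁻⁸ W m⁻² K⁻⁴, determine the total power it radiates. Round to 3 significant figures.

Wien's law: T = b/λ_max = 2.898×10⁻³/1.286×10⁻⁶ = 2253.50 K.
Area A = 0.762 cm² = 7.62×10⁻⁵ m².
Then P = σAT⁴ = 5.670×10⁻⁸×7.62×10⁻⁵×(2253.50)⁴ = 111 W.

P ≈ 111 W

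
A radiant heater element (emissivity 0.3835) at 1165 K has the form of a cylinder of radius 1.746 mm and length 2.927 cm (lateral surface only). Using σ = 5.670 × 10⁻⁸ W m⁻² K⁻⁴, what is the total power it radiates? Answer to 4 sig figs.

P ≈ 12.86 W

Lateral area A = 2πrL = 2π×1.746×10⁻³×0.02927 = 3.21105×10⁻⁴ m².
P = εσAT⁴ = 0.3835 × 5.670×10⁻⁸ × 3.21105×10⁻⁴ × (1165)⁴ = 12.86 W.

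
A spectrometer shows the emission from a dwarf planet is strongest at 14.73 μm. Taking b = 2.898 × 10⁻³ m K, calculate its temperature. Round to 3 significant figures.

Wien's law gives T = b/λ_max = (2.898×10⁻³ m·K)/(1.473×10⁻⁵ m) = 197 K.

T ≈ 197 K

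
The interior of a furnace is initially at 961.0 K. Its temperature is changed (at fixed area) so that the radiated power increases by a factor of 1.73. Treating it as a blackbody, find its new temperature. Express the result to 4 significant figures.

T₂ ≈ 1102 K

P ∝ T⁴, so T₂/T₁ = (P₂/P₁)^(1/4) = (1.73)^(1/4) = 1.14686.
T₂ = 961.0 × 1.14686 = 1102 K.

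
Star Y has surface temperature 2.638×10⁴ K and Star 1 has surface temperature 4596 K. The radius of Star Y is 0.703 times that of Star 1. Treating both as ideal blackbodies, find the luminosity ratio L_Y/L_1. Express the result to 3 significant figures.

L ∝ R²T⁴, so L_Y/L_1 = (R_Y/R_1)²(T_Y/T_1)⁴ = (0.703)² × (2.638×10⁴/4596)⁴ = 0.494209 × 1085.37 = 536.

L_Y/L_1 ≈ 536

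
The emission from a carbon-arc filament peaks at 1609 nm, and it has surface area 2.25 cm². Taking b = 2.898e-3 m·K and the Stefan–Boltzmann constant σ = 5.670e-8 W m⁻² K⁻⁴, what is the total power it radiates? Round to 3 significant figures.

P ≈ 134 W

Wien's law: T = b/λ_max = 2.898×10⁻³/1.609×10⁻⁶ = 1801.12 K.
Area A = 2.25 cm² = 2.25×10⁻⁴ m².
Then P = σAT⁴ = 5.670×10⁻⁸×2.25×10⁻⁴×(1801.12)⁴ = 134 W.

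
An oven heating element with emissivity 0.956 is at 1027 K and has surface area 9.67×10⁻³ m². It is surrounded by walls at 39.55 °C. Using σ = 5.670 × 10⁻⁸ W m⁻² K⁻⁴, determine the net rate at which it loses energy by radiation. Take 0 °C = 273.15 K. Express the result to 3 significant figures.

Surroundings: T = 39.55 °C + 273.15 = 312.70 K.
Area A = 9.67×10⁻³ m².
Net radiated power P_net = εσA(T⁴ − T₀⁴) = 0.956×5.670×10⁻⁸×9.67×10⁻³×(1027⁴ − 312.70⁴).
T⁴ − T₀⁴ = 1.11245×10¹² − 9.56118×10⁹ = 1.10289×10¹² K⁴, so P_net = 578 W.

Net loss ≈ 578 W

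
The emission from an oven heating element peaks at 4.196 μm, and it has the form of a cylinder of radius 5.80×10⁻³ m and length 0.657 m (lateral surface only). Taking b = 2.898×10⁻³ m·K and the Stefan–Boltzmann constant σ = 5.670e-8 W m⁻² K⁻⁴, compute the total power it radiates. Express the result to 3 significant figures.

P ≈ 309 W

Wien's law: T = b/λ_max = 2.898×10⁻³/4.196×10⁻⁶ = 690.658 K.
Lateral area A = 2πrL = 2π×5.80×10⁻³×0.657 = 0.0239427 m².
Then P = σAT⁴ = 5.670×10⁻⁸×0.0239427×(690.658)⁴ = 309 W.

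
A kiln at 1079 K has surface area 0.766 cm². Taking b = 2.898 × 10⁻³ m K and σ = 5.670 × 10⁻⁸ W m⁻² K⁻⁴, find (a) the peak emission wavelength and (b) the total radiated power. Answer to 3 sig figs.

λ_max ≈ 2.69×10³ nm; P ≈ 5.89 W

(a) λ_max = b/T = 2.898×10⁻³/1079 = 2.686×10⁻⁶ m = 2.69×10³ nm.
Area A = 0.766 cm² = 7.66×10⁻⁵ m².
(b) P = σAT⁴ = 5.670×10⁻⁸×7.66×10⁻⁵×(1079)⁴ = 5.89 W.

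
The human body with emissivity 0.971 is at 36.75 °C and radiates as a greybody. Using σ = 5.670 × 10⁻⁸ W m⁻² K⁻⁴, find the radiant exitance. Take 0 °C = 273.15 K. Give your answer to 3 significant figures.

I ≈ 508 W/m²

T = 36.75 °C + 273.15 = 309.90 K.
Stefan–Boltzmann: I = εσT⁴ = 0.971 × 5.670×10⁻⁸ × (309.90)⁴ = 508 W/m².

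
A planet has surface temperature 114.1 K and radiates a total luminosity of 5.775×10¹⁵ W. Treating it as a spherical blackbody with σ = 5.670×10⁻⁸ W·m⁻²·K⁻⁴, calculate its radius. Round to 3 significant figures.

R ≈ 6.92×10⁶ m

L = 4πR²σT⁴ ⇒ R = √(L/(4πσT⁴)).
σT⁴ = 9.61005 W/m², so R = √(5.775×10¹⁵/(4π×9.61005)) = 6.92×10⁶ m.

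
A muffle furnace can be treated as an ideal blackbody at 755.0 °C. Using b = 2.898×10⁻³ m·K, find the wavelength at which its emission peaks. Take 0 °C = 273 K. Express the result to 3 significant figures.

T = 755.0 °C + 273 = 1028.0 K.
Wien's displacement law: λ_max = b/T = (2.898×10⁻³ m·K)/(1028.0 K) = 2.819×10⁻⁶ m.
That is 2.82 μm, in the infrared range.

λ_max ≈ 2.82 μm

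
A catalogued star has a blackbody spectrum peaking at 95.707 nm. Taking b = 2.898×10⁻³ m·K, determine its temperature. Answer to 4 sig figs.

T ≈ 3.028×10⁴ K

Wien's law gives T = b/λ_max = (2.898×10⁻³ m·K)/(9.5707×10⁻⁸ m) = 3.028×10⁴ K.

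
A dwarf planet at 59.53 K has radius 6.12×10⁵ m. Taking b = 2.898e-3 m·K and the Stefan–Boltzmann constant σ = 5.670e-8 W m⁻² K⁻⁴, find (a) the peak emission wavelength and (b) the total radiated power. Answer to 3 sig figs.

λ_max ≈ 48.7 μm; P ≈ 3.35×10¹² W

(a) λ_max = b/T = 2.898×10⁻³/59.53 = 4.868×10⁻⁵ m = 48.7 μm.
Surface area A = 4πR² = 4π(6.12×10⁵ m)² = 4.70666×10¹² m².
(b) P = σAT⁴ = 5.670×10⁻⁸×4.70666×10¹²×(59.53)⁴ = 3.35×10¹² W.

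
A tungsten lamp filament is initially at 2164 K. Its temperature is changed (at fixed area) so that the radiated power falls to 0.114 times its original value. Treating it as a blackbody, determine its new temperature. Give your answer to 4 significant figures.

T₂ ≈ 1257 K

P ∝ T⁴, so T₂/T₁ = (P₂/P₁)^(1/4) = (0.114)^(1/4) = 0.581067.
T₂ = 2164 × 0.581067 = 1257 K.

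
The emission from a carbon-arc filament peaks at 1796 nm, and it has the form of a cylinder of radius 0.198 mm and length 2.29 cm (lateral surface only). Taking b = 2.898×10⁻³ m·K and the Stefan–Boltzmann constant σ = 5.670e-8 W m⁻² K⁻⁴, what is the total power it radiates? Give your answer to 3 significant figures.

Wien's law: T = b/λ_max = 2.898×10⁻³/1.796×10⁻⁶ = 1613.59 K.
Lateral area A = 2πrL = 2π×1.98×10⁻⁴×0.0229 = 2.84892×10⁻⁵ m².
Then P = σAT⁴ = 5.670×10⁻⁸×2.84892×10⁻⁵×(1613.59)⁴ = 11.0 W.

P ≈ 11.0 W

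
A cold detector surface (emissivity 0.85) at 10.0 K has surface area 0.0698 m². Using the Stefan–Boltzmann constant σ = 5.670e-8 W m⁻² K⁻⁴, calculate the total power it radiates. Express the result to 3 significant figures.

P ≈ 3.36×10⁻⁵ W

Area A = 0.0698 m².
P = εσAT⁴ = 0.85 × 5.670×10⁻⁸ × 0.0698 × (10.0)⁴ = 3.36×10⁻⁵ W.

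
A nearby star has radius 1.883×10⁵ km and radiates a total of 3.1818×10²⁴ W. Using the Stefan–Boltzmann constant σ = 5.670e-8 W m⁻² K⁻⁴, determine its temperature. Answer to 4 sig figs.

T ≈ 3350 K

Surface area A = 4πR² = 4π(1.883×10⁸ m)² = 4.45564×10¹⁷ m².
P = σAT⁴ ⇒ T = (P/(σA))^(1/4) = (3.1818×10²⁴/(5.670×10⁻⁸×4.45564×10¹⁷))^(1/4) = 3350 K.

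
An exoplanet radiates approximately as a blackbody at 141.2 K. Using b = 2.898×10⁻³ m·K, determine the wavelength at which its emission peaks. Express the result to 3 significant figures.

λ_max ≈ 20.5 μm

Wien's displacement law: λ_max = b/T = (2.898×10⁻³ m·K)/(141.2 K) = 2.052×10⁻⁵ m.
That is 20.5 μm, in the infrared range.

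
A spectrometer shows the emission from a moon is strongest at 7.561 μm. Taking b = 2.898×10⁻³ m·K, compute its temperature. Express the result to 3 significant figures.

T ≈ 383 K

Wien's law gives T = b/λ_max = (2.898×10⁻³ m·K)/(7.561×10⁻⁶ m) = 383 K.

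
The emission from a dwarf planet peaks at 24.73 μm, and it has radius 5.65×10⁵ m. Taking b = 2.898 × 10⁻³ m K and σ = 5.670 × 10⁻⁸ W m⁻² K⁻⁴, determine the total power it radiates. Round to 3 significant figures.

Wien's law: T = b/λ_max = 2.898×10⁻³/2.473×10⁻⁵ = 117.186 K.
Surface area A = 4πR² = 4π(5.65×10⁵ m)² = 4.01150×10¹² m².
Then P = σAT⁴ = 5.670×10⁻⁸×4.01150×10¹²×(117.186)⁴ = 4.29×10¹³ W.

P ≈ 4.29×10¹³ W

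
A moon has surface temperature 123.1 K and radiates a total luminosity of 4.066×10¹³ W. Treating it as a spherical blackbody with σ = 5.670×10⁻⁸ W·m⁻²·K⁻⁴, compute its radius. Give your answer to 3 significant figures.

R ≈ 4.99×10⁵ m

L = 4πR²σT⁴ ⇒ R = √(L/(4πσT⁴)).
σT⁴ = 13.0201 W/m², so R = √(4.066×10¹³/(4π×13.0201)) = 4.99×10⁵ m.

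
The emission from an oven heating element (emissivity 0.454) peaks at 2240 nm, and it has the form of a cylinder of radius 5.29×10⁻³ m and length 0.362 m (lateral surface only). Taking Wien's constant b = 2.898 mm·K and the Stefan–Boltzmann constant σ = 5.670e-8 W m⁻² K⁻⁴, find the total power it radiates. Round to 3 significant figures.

Wien's law: T = b/λ_max = 2.898×10⁻³/2.240×10⁻⁶ = 1293.75 K.
Lateral area A = 2πrL = 2π×5.29×10⁻³×0.362 = 0.0120322 m².
Then P = εσAT⁴ = 0.454×5.670×10⁻⁸×0.0120322×(1293.75)⁴ = 868 W.

P ≈ 868 W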